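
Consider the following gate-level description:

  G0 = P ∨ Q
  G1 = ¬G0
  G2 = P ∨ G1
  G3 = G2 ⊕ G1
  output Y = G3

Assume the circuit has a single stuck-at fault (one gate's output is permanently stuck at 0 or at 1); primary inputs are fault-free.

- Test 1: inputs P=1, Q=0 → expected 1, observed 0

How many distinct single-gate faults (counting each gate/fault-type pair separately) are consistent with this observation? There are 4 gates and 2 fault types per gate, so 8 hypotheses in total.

4

Fault-free: G0=1, G1=0, G2=1, G3=1 → 1. Observed 0.
  G0 stuck-at-0: output 0 ✓
  G0 stuck-at-1: output 1 ✗
  G1 stuck-at-0: output 1 ✗
  G1 stuck-at-1: output 0 ✓
  G2 stuck-at-0: output 0 ✓
  G2 stuck-at-1: output 1 ✗
  G3 stuck-at-0: output 0 ✓
  G3 stuck-at-1: output 1 ✗
Consistent faults: {G0 stuck-at-0, G1 stuck-at-1, G2 stuck-at-0, G3 stuck-at-0} — 4 in all.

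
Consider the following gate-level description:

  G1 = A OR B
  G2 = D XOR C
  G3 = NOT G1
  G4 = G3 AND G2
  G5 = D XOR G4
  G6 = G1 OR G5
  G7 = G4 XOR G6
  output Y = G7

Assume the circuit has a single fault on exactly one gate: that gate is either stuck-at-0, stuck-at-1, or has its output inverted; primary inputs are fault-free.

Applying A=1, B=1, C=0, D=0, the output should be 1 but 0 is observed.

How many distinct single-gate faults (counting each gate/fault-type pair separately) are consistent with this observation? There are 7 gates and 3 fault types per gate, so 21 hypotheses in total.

Fault-free: G1=1, G2=0, G3=0, G4=0, G5=0, G6=1, G7=1 → 1. Observed 0.
  G1: stuck-at-0, inverted output ✓; others ✗
  G2: none of the 3 fault types match ✗
  G3: none of the 3 fault types match ✗
  G4: stuck-at-1, inverted output ✓; others ✗
  G5: none of the 3 fault types match ✗
  G6: stuck-at-0, inverted output ✓; others ✗
  G7: stuck-at-0, inverted output ✓; others ✗
Consistent faults: {G1 stuck-at-0, G1 inverted output, G4 stuck-at-1, G4 inverted output, G6 stuck-at-0, G6 inverted output, G7 stuck-at-0, G7 inverted output} — 8 in all.

8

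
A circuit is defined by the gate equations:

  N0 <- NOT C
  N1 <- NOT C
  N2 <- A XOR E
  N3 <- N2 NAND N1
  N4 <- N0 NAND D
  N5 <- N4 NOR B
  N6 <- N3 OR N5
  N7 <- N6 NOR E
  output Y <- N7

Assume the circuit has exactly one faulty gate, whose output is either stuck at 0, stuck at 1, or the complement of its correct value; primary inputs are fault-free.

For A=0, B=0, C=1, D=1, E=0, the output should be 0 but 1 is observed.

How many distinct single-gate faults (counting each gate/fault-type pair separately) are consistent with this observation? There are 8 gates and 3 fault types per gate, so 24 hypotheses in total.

6

Fault-free: N0=0, N1=0, N2=0, N3=1, N4=1, N5=0, N6=1, N7=0 → 0. Observed 1.
  N0: none of the 3 fault types match ✗
  N1: none of the 3 fault types match ✗
  N2: none of the 3 fault types match ✗
  N3: stuck-at-0, inverted output ✓; others ✗
  N4: none of the 3 fault types match ✗
  N5: none of the 3 fault types match ✗
  N6: stuck-at-0, inverted output ✓; others ✗
  N7: stuck-at-1, inverted output ✓; others ✗
Consistent faults: {N3 stuck-at-0, N3 inverted output, N6 stuck-at-0, N6 inverted output, N7 stuck-at-1, N7 inverted output} — 6 in all.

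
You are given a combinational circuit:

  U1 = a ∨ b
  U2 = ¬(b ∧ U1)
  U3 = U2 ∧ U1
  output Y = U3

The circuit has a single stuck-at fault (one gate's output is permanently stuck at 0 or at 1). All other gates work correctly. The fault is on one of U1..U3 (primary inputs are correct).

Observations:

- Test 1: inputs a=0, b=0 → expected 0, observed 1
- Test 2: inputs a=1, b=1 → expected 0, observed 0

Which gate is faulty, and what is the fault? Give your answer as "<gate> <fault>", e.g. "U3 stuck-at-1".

Fault-free values for test 1 (a=0, b=0): U1=0, U2=1, U3=0, giving Y=0. Observed 1.
Test 1: faults giving observed 1 are {U1 stuck-at-1, U3 stuck-at-1}.
Test 2 (a=1, b=1): fault-free U1=1, U2=0, U3=0 → 0; observed 0. Eliminates U3 stuck-at-1.
Only U1 stuck-at-1 is consistent with every test.

U1 stuck-at-1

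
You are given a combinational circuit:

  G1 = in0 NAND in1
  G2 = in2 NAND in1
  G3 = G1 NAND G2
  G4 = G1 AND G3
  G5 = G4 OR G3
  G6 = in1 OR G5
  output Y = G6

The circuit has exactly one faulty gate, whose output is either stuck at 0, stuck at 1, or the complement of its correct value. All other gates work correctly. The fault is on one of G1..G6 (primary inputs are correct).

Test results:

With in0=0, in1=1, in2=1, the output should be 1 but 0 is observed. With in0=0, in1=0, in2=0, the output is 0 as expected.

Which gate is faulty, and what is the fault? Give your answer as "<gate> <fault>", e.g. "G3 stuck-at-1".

Fault-free values for test 1 (in0=0, in1=1, in2=1): G1=1, G2=0, G3=1, G4=1, G5=1, G6=1, giving Y=1. Observed 0.
Test 1: faults giving observed 0 are {G6 stuck-at-0, G6 inverted output}.
Test 2 (in0=0, in1=0, in2=0): fault-free G1=1, G2=1, G3=0, G4=0, G5=0, G6=0 → 0; observed 0. Eliminates G6 inverted output.
Only G6 stuck-at-0 is consistent with every test.

G6 stuck-at-0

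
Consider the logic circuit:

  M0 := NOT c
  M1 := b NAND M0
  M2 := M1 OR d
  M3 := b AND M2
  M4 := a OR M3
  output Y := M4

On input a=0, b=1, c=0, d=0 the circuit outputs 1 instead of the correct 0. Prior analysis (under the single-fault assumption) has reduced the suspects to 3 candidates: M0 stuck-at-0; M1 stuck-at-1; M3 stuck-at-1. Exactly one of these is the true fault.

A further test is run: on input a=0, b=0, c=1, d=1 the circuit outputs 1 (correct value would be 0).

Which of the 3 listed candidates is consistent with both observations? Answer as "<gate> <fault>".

M3 stuck-at-1

Evaluate each candidate on input a=0, b=0, c=1, d=1:
  M0 stuck-at-0: M0=0 [stuck-at-0], M1=1, M2=1, M3=0, M4=0 → 0 — eliminated
  M1 stuck-at-1: M0=0, M1=1 [stuck-at-1], M2=1, M3=0, M4=0 → 0 — eliminated
  M3 stuck-at-1: M0=0, M1=1, M2=1, M3=1 [stuck-at-1], M4=1 → 1 — matches
Only M3 stuck-at-1 reproduces the observed 1.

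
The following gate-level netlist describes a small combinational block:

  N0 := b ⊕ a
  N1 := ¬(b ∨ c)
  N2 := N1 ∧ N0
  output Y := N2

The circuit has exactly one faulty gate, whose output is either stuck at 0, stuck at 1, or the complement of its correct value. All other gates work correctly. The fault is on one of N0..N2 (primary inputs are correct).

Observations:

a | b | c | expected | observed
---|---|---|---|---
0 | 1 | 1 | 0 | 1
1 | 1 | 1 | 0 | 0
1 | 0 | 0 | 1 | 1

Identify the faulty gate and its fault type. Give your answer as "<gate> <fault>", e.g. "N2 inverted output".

N1 stuck-at-1

Fault-free values for test 1 (a=0, b=1, c=1): N0=1, N1=0, N2=0, giving Y=0. Observed 1.
Test 1: faults giving observed 1 are {N1 stuck-at-1, N1 inverted output, N2 stuck-at-1, N2 inverted output}.
Test 2 (a=1, b=1, c=1): fault-free N0=0, N1=0, N2=0 → 0; observed 0. Eliminates N2 stuck-at-1, N2 inverted output.
Test 3 (a=1, b=0, c=0): fault-free N0=1, N1=1, N2=1 → 1; observed 1. Eliminates N1 inverted output.
Only N1 stuck-at-1 is consistent with every test.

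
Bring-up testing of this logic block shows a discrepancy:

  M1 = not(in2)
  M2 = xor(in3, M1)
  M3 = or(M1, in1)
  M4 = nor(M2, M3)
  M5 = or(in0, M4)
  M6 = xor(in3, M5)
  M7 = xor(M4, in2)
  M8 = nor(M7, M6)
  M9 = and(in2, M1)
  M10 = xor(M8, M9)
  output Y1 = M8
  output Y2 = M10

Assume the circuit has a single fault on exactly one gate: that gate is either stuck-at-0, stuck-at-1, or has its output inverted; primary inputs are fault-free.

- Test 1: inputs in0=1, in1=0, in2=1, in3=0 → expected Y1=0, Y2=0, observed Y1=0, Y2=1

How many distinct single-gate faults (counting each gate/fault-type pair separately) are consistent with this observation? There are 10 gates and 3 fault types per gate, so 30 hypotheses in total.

Fault-free: M1=0, M2=0, M3=0, M4=1, M5=1, M6=1, M7=0, M8=0, M9=0, M10=0 → Y1=0, Y2=0. Observed Y1=0, Y2=1.
  M1: stuck-at-1, inverted output ✓; others ✗
  M2: none of the 3 fault types match ✗
  M3: none of the 3 fault types match ✗
  M4: none of the 3 fault types match ✗
  M5: none of the 3 fault types match ✗
  M6: none of the 3 fault types match ✗
  M7: none of the 3 fault types match ✗
  M8: none of the 3 fault types match ✗
  M9: stuck-at-1, inverted output ✓; others ✗
  M10: stuck-at-1, inverted output ✓; others ✗
Consistent faults: {M1 stuck-at-1, M1 inverted output, M9 stuck-at-1, M9 inverted output, M10 stuck-at-1, M10 inverted output} — 6 in all.

6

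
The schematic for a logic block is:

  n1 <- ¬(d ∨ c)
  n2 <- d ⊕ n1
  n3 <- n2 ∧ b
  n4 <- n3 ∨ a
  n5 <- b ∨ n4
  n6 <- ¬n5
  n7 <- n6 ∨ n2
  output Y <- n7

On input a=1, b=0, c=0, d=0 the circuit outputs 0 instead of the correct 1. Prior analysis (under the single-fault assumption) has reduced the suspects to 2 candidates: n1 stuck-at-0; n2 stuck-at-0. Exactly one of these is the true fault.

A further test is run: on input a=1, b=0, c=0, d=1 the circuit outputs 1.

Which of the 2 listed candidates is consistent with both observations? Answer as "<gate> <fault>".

n1 stuck-at-0

Evaluate each candidate on input a=1, b=0, c=0, d=1:
  n1 stuck-at-0: n1=0 [stuck-at-0], n2=1, n3=0, n4=1, n5=1, n6=0, n7=1 → 1 — matches
  n2 stuck-at-0: n1=0, n2=0 [stuck-at-0], n3=0, n4=1, n5=1, n6=0, n7=0 → 0 — eliminated
Only n1 stuck-at-0 reproduces the observed 1.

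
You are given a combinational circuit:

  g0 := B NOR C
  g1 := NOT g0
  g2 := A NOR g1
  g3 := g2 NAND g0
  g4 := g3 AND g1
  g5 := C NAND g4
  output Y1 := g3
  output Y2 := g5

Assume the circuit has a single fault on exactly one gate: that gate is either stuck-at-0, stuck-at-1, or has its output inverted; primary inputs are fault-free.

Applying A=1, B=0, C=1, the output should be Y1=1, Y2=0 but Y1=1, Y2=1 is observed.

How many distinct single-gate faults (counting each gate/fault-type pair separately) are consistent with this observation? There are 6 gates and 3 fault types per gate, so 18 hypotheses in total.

8

Fault-free: g0=0, g1=1, g2=0, g3=1, g4=1, g5=0 → Y1=1, Y2=0. Observed Y1=1, Y2=1.
  g0: stuck-at-1, inverted output ✓; others ✗
  g1: stuck-at-0, inverted output ✓; others ✗
  g2: none of the 3 fault types match ✗
  g3: none of the 3 fault types match ✗
  g4: stuck-at-0, inverted output ✓; others ✗
  g5: stuck-at-1, inverted output ✓; others ✗
Consistent faults: {g0 stuck-at-1, g0 inverted output, g1 stuck-at-0, g1 inverted output, g4 stuck-at-0, g4 inverted output, g5 stuck-at-1, g5 inverted output} — 8 in all.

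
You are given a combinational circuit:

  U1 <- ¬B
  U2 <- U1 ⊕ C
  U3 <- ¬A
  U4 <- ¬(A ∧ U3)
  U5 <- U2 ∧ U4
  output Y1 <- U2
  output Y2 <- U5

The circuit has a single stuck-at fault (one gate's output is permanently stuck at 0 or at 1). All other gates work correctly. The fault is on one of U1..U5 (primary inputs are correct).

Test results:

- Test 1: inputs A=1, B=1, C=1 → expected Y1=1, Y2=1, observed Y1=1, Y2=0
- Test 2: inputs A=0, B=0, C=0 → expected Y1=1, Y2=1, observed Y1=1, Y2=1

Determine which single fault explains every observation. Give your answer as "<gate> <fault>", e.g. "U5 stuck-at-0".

U3 stuck-at-1

Fault-free values for test 1 (A=1, B=1, C=1): U1=0, U2=1, U3=0, U4=1, U5=1, giving Y1=1, Y2=1. Observed Y1=1, Y2=0.
Test 1: faults giving observed Y1=1, Y2=0 are {U3 stuck-at-1, U4 stuck-at-0, U5 stuck-at-0}.
Test 2 (A=0, B=0, C=0): fault-free U1=1, U2=1, U3=1, U4=1, U5=1 → Y1=1, Y2=1; observed Y1=1, Y2=1. Eliminates U4 stuck-at-0, U5 stuck-at-0.
Only U3 stuck-at-1 is consistent with every test.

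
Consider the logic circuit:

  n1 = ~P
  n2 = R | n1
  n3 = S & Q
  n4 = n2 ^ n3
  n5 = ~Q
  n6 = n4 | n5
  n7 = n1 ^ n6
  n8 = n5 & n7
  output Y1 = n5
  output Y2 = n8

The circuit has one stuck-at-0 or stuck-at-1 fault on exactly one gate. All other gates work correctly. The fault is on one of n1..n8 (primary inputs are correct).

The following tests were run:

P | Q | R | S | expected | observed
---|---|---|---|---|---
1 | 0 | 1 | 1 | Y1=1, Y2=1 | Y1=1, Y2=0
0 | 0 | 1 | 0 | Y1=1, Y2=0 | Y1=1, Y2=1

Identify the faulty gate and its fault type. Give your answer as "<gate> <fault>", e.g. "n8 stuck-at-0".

n6 stuck-at-0

Fault-free values for test 1 (P=1, Q=0, R=1, S=1): n1=0, n2=1, n3=0, n4=1, n5=1, n6=1, n7=1, n8=1, giving Y1=1, Y2=1. Observed Y1=1, Y2=0.
Test 1: faults giving observed Y1=1, Y2=0 are {n1 stuck-at-1, n6 stuck-at-0, n7 stuck-at-0, n8 stuck-at-0}.
Test 2 (P=0, Q=0, R=1, S=0): fault-free n1=1, n2=1, n3=0, n4=1, n5=1, n6=1, n7=0, n8=0 → Y1=1, Y2=0; observed Y1=1, Y2=1. Eliminates n1 stuck-at-1, n7 stuck-at-0, n8 stuck-at-0.
Only n6 stuck-at-0 is consistent with every test.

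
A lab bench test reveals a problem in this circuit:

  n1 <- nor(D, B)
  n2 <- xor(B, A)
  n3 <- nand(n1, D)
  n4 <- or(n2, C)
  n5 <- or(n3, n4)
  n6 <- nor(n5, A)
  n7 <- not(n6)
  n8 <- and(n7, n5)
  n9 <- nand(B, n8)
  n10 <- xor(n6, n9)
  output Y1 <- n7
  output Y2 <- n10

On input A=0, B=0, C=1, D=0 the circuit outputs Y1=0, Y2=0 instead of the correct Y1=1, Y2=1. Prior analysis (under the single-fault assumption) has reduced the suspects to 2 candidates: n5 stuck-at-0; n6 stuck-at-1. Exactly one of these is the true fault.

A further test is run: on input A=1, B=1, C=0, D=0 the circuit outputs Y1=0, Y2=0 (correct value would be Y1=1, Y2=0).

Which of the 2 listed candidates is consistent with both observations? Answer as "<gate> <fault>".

n6 stuck-at-1

Evaluate each candidate on input A=1, B=1, C=0, D=0:
  n5 stuck-at-0: n1=0, n2=0, n3=1, n4=0, n5=0 [stuck-at-0], n6=0, n7=1, n8=0, n9=1, n10=1 → Y1=1, Y2=1 — eliminated
  n6 stuck-at-1: n1=0, n2=0, n3=1, n4=0, n5=1, n6=1 [stuck-at-1], n7=0, n8=0, n9=1, n10=0 → Y1=0, Y2=0 — matches
Only n6 stuck-at-1 reproduces the observed Y1=0, Y2=0.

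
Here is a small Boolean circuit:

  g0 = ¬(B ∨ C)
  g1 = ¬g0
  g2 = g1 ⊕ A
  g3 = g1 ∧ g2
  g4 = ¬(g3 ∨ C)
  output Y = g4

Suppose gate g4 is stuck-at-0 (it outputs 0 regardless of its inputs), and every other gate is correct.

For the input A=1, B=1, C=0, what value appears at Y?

0

Propagate with g4 forced: g0=0, g1=1, g2=0, g3=0, g4=0 [stuck-at-0].
So Y = 0. (Without the fault it would be 1.)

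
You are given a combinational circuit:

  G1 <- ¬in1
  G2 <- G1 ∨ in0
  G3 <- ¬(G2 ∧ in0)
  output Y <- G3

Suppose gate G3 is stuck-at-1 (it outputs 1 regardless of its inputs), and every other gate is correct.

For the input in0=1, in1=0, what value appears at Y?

Propagate with G3 forced: G1=1, G2=1, G3=1 [stuck-at-1].
So Y = 1. (Without the fault it would be 0.)

1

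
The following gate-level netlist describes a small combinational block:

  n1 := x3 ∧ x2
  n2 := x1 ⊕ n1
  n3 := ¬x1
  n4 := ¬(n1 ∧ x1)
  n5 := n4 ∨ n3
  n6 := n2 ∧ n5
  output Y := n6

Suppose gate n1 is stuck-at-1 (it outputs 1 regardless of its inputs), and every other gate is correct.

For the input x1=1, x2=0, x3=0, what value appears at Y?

Propagate with n1 forced: n1=1 [stuck-at-1], n2=0, n3=0, n4=0, n5=0, n6=0.
So Y = 0. (Without the fault it would be 1.)

0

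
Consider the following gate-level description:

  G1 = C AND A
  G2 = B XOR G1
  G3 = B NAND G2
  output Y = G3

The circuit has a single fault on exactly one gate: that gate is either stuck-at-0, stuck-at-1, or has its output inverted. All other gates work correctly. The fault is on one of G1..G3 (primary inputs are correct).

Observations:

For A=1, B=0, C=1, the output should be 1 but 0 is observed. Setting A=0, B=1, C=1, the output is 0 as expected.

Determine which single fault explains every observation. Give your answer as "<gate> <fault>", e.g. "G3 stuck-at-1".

G3 stuck-at-0

Fault-free values for test 1 (A=1, B=0, C=1): G1=1, G2=1, G3=1, giving Y=1. Observed 0.
Test 1: faults giving observed 0 are {G3 stuck-at-0, G3 inverted output}.
Test 2 (A=0, B=1, C=1): fault-free G1=0, G2=1, G3=0 → 0; observed 0. Eliminates G3 inverted output.
Only G3 stuck-at-0 is consistent with every test.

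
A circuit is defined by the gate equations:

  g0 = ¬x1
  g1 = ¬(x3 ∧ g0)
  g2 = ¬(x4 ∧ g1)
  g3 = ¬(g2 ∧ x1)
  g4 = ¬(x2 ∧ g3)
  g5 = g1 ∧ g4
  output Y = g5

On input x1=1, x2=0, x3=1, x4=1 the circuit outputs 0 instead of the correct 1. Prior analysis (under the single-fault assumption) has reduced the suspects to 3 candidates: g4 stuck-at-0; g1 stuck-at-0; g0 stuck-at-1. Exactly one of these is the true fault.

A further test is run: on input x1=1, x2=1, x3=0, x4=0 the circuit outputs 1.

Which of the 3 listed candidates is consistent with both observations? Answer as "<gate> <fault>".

Evaluate each candidate on input x1=1, x2=1, x3=0, x4=0:
  g4 stuck-at-0: g0=0, g1=1, g2=1, g3=0, g4=0 [stuck-at-0], g5=0 → 0 — eliminated
  g1 stuck-at-0: g0=0, g1=0 [stuck-at-0], g2=1, g3=0, g4=1, g5=0 → 0 — eliminated
  g0 stuck-at-1: g0=1 [stuck-at-1], g1=1, g2=1, g3=0, g4=1, g5=1 → 1 — matches
Only g0 stuck-at-1 reproduces the observed 1.

g0 stuck-at-1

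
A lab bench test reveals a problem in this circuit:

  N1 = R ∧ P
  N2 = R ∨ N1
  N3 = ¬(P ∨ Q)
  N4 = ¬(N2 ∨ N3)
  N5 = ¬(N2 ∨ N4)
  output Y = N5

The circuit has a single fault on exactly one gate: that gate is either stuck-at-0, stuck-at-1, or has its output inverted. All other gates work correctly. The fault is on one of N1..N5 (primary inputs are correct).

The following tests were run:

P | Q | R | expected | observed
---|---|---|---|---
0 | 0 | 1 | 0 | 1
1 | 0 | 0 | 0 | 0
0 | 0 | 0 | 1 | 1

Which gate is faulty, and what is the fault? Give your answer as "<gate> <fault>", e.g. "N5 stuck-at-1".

Fault-free values for test 1 (P=0, Q=0, R=1): N1=0, N2=1, N3=1, N4=0, N5=0, giving Y=0. Observed 1.
Test 1: faults giving observed 1 are {N2 stuck-at-0, N2 inverted output, N5 stuck-at-1, N5 inverted output}.
Test 2 (P=1, Q=0, R=0): fault-free N1=0, N2=0, N3=0, N4=1, N5=0 → 0; observed 0. Eliminates N5 stuck-at-1, N5 inverted output.
Test 3 (P=0, Q=0, R=0): fault-free N1=0, N2=0, N3=1, N4=0, N5=1 → 1; observed 1. Eliminates N2 inverted output.
Only N2 stuck-at-0 is consistent with every test.

N2 stuck-at-0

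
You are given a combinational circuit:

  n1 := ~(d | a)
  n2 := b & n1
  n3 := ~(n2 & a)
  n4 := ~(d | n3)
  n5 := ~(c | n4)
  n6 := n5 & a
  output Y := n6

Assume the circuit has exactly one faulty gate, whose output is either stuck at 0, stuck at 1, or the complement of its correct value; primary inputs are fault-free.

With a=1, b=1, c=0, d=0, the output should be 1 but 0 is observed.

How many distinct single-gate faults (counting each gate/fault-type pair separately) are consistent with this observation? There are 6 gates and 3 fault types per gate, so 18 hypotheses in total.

12

Fault-free: n1=0, n2=0, n3=1, n4=0, n5=1, n6=1 → 1. Observed 0.
  n1: stuck-at-1, inverted output ✓; others ✗
  n2: stuck-at-1, inverted output ✓; others ✗
  n3: stuck-at-0, inverted output ✓; others ✗
  n4: stuck-at-1, inverted output ✓; others ✗
  n5: stuck-at-0, inverted output ✓; others ✗
  n6: stuck-at-0, inverted output ✓; others ✗
Consistent faults: {n1 stuck-at-1, n1 inverted output, n2 stuck-at-1, n2 inverted output, n3 stuck-at-0, n3 inverted output, n4 stuck-at-1, n4 inverted output, n5 stuck-at-0, n5 inverted output, n6 stuck-at-0, n6 inverted output} — 12 in all.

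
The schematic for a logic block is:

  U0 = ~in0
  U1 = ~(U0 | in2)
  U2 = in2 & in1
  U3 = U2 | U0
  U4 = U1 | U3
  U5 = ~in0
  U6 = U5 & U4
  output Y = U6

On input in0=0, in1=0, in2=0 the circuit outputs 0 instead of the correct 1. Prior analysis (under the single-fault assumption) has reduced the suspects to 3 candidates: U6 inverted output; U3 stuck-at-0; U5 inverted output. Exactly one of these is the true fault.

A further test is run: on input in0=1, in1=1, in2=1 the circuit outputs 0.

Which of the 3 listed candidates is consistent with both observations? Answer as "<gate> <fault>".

Evaluate each candidate on input in0=1, in1=1, in2=1:
  U6 inverted output: U0=0, U1=0, U2=1, U3=1, U4=1, U5=0, U6=1 [inverted output] → 1 — eliminated
  U3 stuck-at-0: U0=0, U1=0, U2=1, U3=0 [stuck-at-0], U4=0, U5=0, U6=0 → 0 — matches
  U5 inverted output: U0=0, U1=0, U2=1, U3=1, U4=1, U5=1 [inverted output], U6=1 → 1 — eliminated
Only U3 stuck-at-0 reproduces the observed 0.

U3 stuck-at-0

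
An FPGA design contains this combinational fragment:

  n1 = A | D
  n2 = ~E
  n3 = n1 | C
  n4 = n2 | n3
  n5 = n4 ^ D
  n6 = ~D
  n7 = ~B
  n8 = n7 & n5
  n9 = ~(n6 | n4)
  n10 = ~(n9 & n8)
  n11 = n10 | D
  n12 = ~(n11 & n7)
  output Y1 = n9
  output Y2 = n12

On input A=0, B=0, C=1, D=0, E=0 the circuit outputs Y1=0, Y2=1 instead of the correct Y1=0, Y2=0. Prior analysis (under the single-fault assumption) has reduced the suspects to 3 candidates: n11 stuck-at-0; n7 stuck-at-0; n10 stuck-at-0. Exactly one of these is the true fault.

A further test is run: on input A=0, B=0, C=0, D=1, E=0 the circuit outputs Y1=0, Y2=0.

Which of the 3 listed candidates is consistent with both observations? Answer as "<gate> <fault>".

Evaluate each candidate on input A=0, B=0, C=0, D=1, E=0:
  n11 stuck-at-0: n1=1, n2=1, n3=1, n4=1, n5=0, n6=0, n7=1, n8=0, n9=0, n10=1, n11=0 [stuck-at-0], n12=1 → Y1=0, Y2=1 — eliminated
  n7 stuck-at-0: n1=1, n2=1, n3=1, n4=1, n5=0, n6=0, n7=0 [stuck-at-0], n8=0, n9=0, n10=1, n11=1, n12=1 → Y1=0, Y2=1 — eliminated
  n10 stuck-at-0: n1=1, n2=1, n3=1, n4=1, n5=0, n6=0, n7=1, n8=0, n9=0, n10=0 [stuck-at-0], n11=1, n12=0 → Y1=0, Y2=0 — matches
Only n10 stuck-at-0 reproduces the observed Y1=0, Y2=0.

n10 stuck-at-0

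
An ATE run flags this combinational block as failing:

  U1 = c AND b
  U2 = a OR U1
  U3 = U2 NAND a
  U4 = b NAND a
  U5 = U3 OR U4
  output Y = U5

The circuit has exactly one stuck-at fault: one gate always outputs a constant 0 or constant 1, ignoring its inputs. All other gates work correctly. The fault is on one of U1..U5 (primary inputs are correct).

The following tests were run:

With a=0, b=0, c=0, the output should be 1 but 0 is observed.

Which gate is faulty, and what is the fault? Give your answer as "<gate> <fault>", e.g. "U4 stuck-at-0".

Fault-free values for test 1 (a=0, b=0, c=0): U1=0, U2=0, U3=1, U4=1, U5=1, giving Y=1. Observed 0.
Test 1: faults giving observed 0 are {U5 stuck-at-0}.
Only U5 stuck-at-0 is consistent with every test.

U5 stuck-at-0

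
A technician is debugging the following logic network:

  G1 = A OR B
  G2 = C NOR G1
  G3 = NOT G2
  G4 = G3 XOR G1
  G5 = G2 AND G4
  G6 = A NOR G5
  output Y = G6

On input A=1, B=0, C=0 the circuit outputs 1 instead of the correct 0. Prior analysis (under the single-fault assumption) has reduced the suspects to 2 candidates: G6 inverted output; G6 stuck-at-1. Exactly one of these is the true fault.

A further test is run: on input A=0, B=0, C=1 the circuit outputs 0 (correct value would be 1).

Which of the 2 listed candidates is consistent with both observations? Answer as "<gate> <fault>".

G6 inverted output

Evaluate each candidate on input A=0, B=0, C=1:
  G6 inverted output: G1=0, G2=0, G3=1, G4=1, G5=0, G6=0 [inverted output] → 0 — matches
  G6 stuck-at-1: G1=0, G2=0, G3=1, G4=1, G5=0, G6=1 [stuck-at-1] → 1 — eliminated
Only G6 inverted output reproduces the observed 0.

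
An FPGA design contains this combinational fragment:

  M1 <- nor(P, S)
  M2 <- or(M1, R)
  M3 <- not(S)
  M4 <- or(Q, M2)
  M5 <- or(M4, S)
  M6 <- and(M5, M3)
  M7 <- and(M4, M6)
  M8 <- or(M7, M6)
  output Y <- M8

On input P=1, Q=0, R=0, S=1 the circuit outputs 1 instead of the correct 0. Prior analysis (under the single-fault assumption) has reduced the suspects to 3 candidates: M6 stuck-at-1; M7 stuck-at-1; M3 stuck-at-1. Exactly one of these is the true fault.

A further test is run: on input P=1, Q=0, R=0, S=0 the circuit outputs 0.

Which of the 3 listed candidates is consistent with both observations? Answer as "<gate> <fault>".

M3 stuck-at-1

Evaluate each candidate on input P=1, Q=0, R=0, S=0:
  M6 stuck-at-1: M1=0, M2=0, M3=1, M4=0, M5=0, M6=1 [stuck-at-1], M7=0, M8=1 → 1 — eliminated
  M7 stuck-at-1: M1=0, M2=0, M3=1, M4=0, M5=0, M6=0, M7=1 [stuck-at-1], M8=1 → 1 — eliminated
  M3 stuck-at-1: M1=0, M2=0, M3=1 [stuck-at-1], M4=0, M5=0, M6=0, M7=0, M8=0 → 0 — matches
Only M3 stuck-at-1 reproduces the observed 0.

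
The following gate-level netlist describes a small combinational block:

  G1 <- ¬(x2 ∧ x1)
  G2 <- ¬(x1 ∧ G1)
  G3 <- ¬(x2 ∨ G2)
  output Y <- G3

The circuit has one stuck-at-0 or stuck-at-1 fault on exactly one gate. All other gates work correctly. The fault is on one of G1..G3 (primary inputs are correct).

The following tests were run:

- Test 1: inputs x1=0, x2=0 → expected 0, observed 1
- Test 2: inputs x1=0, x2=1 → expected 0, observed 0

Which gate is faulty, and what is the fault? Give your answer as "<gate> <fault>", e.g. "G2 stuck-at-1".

G2 stuck-at-0

Fault-free values for test 1 (x1=0, x2=0): G1=1, G2=1, G3=0, giving Y=0. Observed 1.
Test 1: faults giving observed 1 are {G2 stuck-at-0, G3 stuck-at-1}.
Test 2 (x1=0, x2=1): fault-free G1=1, G2=1, G3=0 → 0; observed 0. Eliminates G3 stuck-at-1.
Only G2 stuck-at-0 is consistent with every test.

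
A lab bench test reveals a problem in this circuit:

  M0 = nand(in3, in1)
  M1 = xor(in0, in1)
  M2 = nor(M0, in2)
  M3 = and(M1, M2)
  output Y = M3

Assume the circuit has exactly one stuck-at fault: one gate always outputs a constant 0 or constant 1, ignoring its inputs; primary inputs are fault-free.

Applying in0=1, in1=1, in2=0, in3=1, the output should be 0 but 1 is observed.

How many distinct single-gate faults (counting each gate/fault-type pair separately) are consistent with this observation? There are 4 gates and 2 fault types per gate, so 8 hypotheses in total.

2

Fault-free: M0=0, M1=0, M2=1, M3=0 → 0. Observed 1.
  M0 stuck-at-0: output 0 ✗
  M0 stuck-at-1: output 0 ✗
  M1 stuck-at-0: output 0 ✗
  M1 stuck-at-1: output 1 ✓
  M2 stuck-at-0: output 0 ✗
  M2 stuck-at-1: output 0 ✗
  M3 stuck-at-0: output 0 ✗
  M3 stuck-at-1: output 1 ✓
Consistent faults: {M1 stuck-at-1, M3 stuck-at-1} — 2 in all.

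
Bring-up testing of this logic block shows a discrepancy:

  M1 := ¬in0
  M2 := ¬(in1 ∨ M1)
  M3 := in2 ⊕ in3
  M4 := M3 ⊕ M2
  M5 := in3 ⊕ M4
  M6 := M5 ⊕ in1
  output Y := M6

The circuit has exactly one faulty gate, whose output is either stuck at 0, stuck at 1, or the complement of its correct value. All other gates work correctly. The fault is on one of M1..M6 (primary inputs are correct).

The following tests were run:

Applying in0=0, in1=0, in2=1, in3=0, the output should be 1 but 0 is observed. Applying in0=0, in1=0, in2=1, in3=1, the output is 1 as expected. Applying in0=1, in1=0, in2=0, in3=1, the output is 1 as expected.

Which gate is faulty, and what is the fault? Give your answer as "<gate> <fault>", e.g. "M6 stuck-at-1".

M4 stuck-at-0

Fault-free values for test 1 (in0=0, in1=0, in2=1, in3=0): M1=1, M2=0, M3=1, M4=1, M5=1, M6=1, giving Y=1. Observed 0.
Test 1: faults giving observed 0 are {M1 stuck-at-0, M1 inverted output, M2 stuck-at-1, M2 inverted output, M3 stuck-at-0, M3 inverted output, M4 stuck-at-0, M4 inverted output, M5 stuck-at-0, M5 inverted output, M6 stuck-at-0, M6 inverted output}.
Test 2 (in0=0, in1=0, in2=1, in3=1): fault-free M1=1, M2=0, M3=0, M4=0, M5=1, M6=1 → 1; observed 1. Eliminates M1 stuck-at-0, M1 inverted output, M2 stuck-at-1, M2 inverted output, M3 inverted output, M4 inverted output, M5 stuck-at-0, M5 inverted output, M6 stuck-at-0, M6 inverted output.
Test 3 (in0=1, in1=0, in2=0, in3=1): fault-free M1=0, M2=1, M3=1, M4=0, M5=1, M6=1 → 1; observed 1. Eliminates M3 stuck-at-0.
Only M4 stuck-at-0 is consistent with every test.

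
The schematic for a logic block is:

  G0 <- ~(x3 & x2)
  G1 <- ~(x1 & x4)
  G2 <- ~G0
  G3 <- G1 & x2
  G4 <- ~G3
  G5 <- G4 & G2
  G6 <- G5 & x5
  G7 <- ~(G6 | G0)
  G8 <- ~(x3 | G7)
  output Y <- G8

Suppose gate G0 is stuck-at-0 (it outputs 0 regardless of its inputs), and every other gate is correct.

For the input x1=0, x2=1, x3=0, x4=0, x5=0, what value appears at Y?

Propagate with G0 forced: G0=0 [stuck-at-0], G1=1, G2=1, G3=1, G4=0, G5=0, G6=0, G7=1, G8=0.
So Y = 0. (Without the fault it would be 1.)

0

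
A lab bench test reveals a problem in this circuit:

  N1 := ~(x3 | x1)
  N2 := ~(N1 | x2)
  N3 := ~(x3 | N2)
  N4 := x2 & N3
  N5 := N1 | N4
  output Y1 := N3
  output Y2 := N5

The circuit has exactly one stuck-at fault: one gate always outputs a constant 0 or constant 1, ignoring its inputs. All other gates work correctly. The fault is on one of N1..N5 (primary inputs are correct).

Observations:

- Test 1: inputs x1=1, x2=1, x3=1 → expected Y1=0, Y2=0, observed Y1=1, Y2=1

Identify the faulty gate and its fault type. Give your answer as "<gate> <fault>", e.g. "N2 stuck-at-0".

N3 stuck-at-1

Fault-free values for test 1 (x1=1, x2=1, x3=1): N1=0, N2=0, N3=0, N4=0, N5=0, giving Y1=0, Y2=0. Observed Y1=1, Y2=1.
Test 1: faults giving observed Y1=1, Y2=1 are {N3 stuck-at-1}.
Only N3 stuck-at-1 is consistent with every test.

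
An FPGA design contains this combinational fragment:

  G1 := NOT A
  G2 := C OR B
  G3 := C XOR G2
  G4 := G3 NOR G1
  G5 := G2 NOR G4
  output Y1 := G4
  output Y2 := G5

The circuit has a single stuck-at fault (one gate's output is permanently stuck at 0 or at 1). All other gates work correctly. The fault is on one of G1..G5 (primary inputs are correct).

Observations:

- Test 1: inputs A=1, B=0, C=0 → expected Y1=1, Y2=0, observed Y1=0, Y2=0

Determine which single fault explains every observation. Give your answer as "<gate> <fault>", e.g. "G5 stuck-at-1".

G2 stuck-at-1

Fault-free values for test 1 (A=1, B=0, C=0): G1=0, G2=0, G3=0, G4=1, G5=0, giving Y1=1, Y2=0. Observed Y1=0, Y2=0.
Test 1: faults giving observed Y1=0, Y2=0 are {G2 stuck-at-1}.
Only G2 stuck-at-1 is consistent with every test.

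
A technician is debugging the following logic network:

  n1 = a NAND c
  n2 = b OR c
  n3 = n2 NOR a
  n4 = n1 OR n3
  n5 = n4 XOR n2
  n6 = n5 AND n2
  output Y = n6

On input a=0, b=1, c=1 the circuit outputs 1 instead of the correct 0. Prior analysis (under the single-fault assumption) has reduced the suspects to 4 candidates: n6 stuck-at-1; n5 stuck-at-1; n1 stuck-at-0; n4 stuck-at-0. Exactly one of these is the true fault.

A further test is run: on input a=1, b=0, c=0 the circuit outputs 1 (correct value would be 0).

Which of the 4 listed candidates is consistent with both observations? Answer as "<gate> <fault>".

n6 stuck-at-1

Evaluate each candidate on input a=1, b=0, c=0:
  n6 stuck-at-1: n1=1, n2=0, n3=0, n4=1, n5=1, n6=1 [stuck-at-1] → 1 — matches
  n5 stuck-at-1: n1=1, n2=0, n3=0, n4=1, n5=1 [stuck-at-1], n6=0 → 0 — eliminated
  n1 stuck-at-0: n1=0 [stuck-at-0], n2=0, n3=0, n4=0, n5=0, n6=0 → 0 — eliminated
  n4 stuck-at-0: n1=1, n2=0, n3=0, n4=0 [stuck-at-0], n5=0, n6=0 → 0 — eliminated
Only n6 stuck-at-1 reproduces the observed 1.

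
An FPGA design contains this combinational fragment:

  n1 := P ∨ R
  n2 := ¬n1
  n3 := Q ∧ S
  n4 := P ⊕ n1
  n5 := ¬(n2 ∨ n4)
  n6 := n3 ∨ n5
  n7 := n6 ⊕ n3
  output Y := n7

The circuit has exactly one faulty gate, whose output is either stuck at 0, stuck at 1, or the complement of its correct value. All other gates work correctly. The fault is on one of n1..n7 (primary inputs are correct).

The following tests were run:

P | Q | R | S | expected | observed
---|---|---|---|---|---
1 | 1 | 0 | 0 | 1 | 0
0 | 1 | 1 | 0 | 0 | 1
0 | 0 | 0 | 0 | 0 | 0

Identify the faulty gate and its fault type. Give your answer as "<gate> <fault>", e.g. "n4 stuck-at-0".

n4 inverted output

Fault-free values for test 1 (P=1, Q=1, R=0, S=0): n1=1, n2=0, n3=0, n4=0, n5=1, n6=1, n7=1, giving Y=1. Observed 0.
Test 1: faults giving observed 0 are {n1 stuck-at-0, n1 inverted output, n2 stuck-at-1, n2 inverted output, n3 stuck-at-1, n3 inverted output, n4 stuck-at-1, n4 inverted output, n5 stuck-at-0, n5 inverted output, n6 stuck-at-0, n6 inverted output, n7 stuck-at-0, n7 inverted output}.
Test 2 (P=0, Q=1, R=1, S=0): fault-free n1=1, n2=0, n3=0, n4=1, n5=0, n6=0, n7=0 → 0; observed 1. Eliminates n1 stuck-at-0, n1 inverted output, n2 stuck-at-1, n2 inverted output, n3 stuck-at-1, n3 inverted output, n4 stuck-at-1, n5 stuck-at-0, n6 stuck-at-0, n7 stuck-at-0.
Test 3 (P=0, Q=0, R=0, S=0): fault-free n1=0, n2=1, n3=0, n4=0, n5=0, n6=0, n7=0 → 0; observed 0. Eliminates n5 inverted output, n6 inverted output, n7 inverted output.
Only n4 inverted output is consistent with every test.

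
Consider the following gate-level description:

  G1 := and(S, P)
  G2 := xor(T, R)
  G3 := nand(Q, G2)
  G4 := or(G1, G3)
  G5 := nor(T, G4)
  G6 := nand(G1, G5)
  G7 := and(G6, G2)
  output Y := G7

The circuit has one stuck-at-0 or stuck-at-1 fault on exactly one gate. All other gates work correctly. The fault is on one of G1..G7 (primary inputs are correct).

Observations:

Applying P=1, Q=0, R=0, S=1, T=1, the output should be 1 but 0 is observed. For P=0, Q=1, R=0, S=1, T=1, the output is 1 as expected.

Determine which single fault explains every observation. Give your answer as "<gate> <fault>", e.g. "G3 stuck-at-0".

G5 stuck-at-1

Fault-free values for test 1 (P=1, Q=0, R=0, S=1, T=1): G1=1, G2=1, G3=1, G4=1, G5=0, G6=1, G7=1, giving Y=1. Observed 0.
Test 1: faults giving observed 0 are {G2 stuck-at-0, G5 stuck-at-1, G6 stuck-at-0, G7 stuck-at-0}.
Test 2 (P=0, Q=1, R=0, S=1, T=1): fault-free G1=0, G2=1, G3=0, G4=0, G5=0, G6=1, G7=1 → 1; observed 1. Eliminates G2 stuck-at-0, G6 stuck-at-0, G7 stuck-at-0.
Only G5 stuck-at-1 is consistent with every test.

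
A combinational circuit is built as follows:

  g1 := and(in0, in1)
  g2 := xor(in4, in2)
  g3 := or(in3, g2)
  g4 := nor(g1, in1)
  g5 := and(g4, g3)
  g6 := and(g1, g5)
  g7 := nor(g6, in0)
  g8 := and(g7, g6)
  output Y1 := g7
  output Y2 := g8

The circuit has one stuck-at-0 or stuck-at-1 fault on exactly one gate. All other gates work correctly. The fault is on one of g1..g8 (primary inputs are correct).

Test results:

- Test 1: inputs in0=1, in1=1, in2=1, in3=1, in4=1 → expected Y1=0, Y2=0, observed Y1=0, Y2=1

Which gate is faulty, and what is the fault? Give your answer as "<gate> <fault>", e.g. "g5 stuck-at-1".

Fault-free values for test 1 (in0=1, in1=1, in2=1, in3=1, in4=1): g1=1, g2=0, g3=1, g4=0, g5=0, g6=0, g7=0, g8=0, giving Y1=0, Y2=0. Observed Y1=0, Y2=1.
Test 1: faults giving observed Y1=0, Y2=1 are {g8 stuck-at-1}.
Only g8 stuck-at-1 is consistent with every test.

g8 stuck-at-1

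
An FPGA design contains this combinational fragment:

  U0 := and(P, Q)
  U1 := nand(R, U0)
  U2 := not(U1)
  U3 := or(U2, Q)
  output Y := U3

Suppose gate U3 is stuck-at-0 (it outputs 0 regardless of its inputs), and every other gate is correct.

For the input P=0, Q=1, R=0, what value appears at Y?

0

Propagate with U3 forced: U0=0, U1=1, U2=0, U3=0 [stuck-at-0].
So Y = 0. (Without the fault it would be 1.)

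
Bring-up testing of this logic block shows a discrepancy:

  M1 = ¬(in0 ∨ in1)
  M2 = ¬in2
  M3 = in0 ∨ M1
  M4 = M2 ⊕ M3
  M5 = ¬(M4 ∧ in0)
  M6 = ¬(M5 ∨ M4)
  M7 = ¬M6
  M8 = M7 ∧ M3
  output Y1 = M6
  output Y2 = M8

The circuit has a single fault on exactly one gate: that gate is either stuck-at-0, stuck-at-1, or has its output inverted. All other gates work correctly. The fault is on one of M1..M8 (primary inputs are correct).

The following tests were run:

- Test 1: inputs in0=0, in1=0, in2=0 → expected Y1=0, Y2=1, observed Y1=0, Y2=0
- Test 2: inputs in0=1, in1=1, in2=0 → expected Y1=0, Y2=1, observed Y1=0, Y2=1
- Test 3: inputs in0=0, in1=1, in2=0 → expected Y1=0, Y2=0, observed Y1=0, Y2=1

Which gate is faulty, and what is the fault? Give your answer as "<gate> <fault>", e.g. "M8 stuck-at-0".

M1 inverted output

Fault-free values for test 1 (in0=0, in1=0, in2=0): M1=1, M2=1, M3=1, M4=0, M5=1, M6=0, M7=1, M8=1, giving Y1=0, Y2=1. Observed Y1=0, Y2=0.
Test 1: faults giving observed Y1=0, Y2=0 are {M1 stuck-at-0, M1 inverted output, M3 stuck-at-0, M3 inverted output, M7 stuck-at-0, M7 inverted output, M8 stuck-at-0, M8 inverted output}.
Test 2 (in0=1, in1=1, in2=0): fault-free M1=0, M2=1, M3=1, M4=0, M5=1, M6=0, M7=1, M8=1 → Y1=0, Y2=1; observed Y1=0, Y2=1. Eliminates M3 stuck-at-0, M3 inverted output, M7 stuck-at-0, M7 inverted output, M8 stuck-at-0, M8 inverted output.
Test 3 (in0=0, in1=1, in2=0): fault-free M1=0, M2=1, M3=0, M4=1, M5=1, M6=0, M7=1, M8=0 → Y1=0, Y2=0; observed Y1=0, Y2=1. Eliminates M1 stuck-at-0.
Only M1 inverted output is consistent with every test.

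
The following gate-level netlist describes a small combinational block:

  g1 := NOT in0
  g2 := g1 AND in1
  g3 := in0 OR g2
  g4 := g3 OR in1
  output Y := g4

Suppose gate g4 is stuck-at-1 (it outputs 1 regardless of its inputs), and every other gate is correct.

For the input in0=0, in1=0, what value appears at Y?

1

Propagate with g4 forced: g1=1, g2=0, g3=0, g4=1 [stuck-at-1].
So Y = 1. (Without the fault it would be 0.)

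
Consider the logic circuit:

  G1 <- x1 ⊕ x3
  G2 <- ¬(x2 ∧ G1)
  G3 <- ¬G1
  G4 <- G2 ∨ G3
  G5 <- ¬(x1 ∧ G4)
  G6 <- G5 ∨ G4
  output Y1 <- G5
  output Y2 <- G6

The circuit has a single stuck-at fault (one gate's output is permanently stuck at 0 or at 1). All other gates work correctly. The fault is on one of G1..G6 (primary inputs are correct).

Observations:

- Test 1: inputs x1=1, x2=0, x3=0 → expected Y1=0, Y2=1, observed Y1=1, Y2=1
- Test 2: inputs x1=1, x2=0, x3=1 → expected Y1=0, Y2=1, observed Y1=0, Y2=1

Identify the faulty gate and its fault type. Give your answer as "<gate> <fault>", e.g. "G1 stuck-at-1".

Fault-free values for test 1 (x1=1, x2=0, x3=0): G1=1, G2=1, G3=0, G4=1, G5=0, G6=1, giving Y1=0, Y2=1. Observed Y1=1, Y2=1.
Test 1: faults giving observed Y1=1, Y2=1 are {G2 stuck-at-0, G4 stuck-at-0, G5 stuck-at-1}.
Test 2 (x1=1, x2=0, x3=1): fault-free G1=0, G2=1, G3=1, G4=1, G5=0, G6=1 → Y1=0, Y2=1; observed Y1=0, Y2=1. Eliminates G4 stuck-at-0, G5 stuck-at-1.
Only G2 stuck-at-0 is consistent with every test.

G2 stuck-at-0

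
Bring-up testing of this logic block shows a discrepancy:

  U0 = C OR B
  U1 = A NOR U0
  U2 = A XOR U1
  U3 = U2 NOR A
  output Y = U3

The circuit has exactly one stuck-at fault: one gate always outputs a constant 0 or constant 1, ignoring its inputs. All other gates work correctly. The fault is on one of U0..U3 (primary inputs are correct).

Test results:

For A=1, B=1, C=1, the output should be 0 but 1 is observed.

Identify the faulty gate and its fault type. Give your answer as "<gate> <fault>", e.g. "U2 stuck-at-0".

Fault-free values for test 1 (A=1, B=1, C=1): U0=1, U1=0, U2=1, U3=0, giving Y=0. Observed 1.
Test 1: faults giving observed 1 are {U3 stuck-at-1}.
Only U3 stuck-at-1 is consistent with every test.

U3 stuck-at-1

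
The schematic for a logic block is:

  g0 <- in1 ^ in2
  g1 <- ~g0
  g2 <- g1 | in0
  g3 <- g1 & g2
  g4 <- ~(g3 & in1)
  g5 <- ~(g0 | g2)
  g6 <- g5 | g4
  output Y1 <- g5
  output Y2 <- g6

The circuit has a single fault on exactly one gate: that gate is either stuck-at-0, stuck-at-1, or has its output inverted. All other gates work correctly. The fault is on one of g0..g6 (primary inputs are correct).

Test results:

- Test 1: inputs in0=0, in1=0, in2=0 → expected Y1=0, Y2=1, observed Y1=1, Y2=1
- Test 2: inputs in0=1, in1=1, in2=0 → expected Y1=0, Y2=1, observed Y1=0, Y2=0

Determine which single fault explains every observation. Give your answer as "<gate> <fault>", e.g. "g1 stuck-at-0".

g1 inverted output

Fault-free values for test 1 (in0=0, in1=0, in2=0): g0=0, g1=1, g2=1, g3=1, g4=1, g5=0, g6=1, giving Y1=0, Y2=1. Observed Y1=1, Y2=1.
Test 1: faults giving observed Y1=1, Y2=1 are {g1 stuck-at-0, g1 inverted output, g2 stuck-at-0, g2 inverted output, g5 stuck-at-1, g5 inverted output}.
Test 2 (in0=1, in1=1, in2=0): fault-free g0=1, g1=0, g2=1, g3=0, g4=1, g5=0, g6=1 → Y1=0, Y2=1; observed Y1=0, Y2=0. Eliminates g1 stuck-at-0, g2 stuck-at-0, g2 inverted output, g5 stuck-at-1, g5 inverted output.
Only g1 inverted output is consistent with every test.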